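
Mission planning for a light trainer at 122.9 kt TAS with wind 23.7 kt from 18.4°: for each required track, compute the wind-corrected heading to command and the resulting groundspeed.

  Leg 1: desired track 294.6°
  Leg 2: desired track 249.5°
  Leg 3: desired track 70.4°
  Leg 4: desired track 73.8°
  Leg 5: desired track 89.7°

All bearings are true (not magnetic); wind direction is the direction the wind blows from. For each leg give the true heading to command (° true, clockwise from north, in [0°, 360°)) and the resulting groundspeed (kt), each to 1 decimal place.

Leg 1: heading=305.7°, groundspeed=118.1 kt
Leg 2: heading=258.1°, groundspeed=136.4 kt
Leg 3: heading=61.7°, groundspeed=106.9 kt
Leg 4: heading=64.7°, groundspeed=107.9 kt
Leg 5: heading=79.2°, groundspeed=113.2 kt

Leg 1: desired track 294.6°; wind correction +11.1° → command heading 305.7°, groundspeed 118.1 kt
Leg 2: desired track 249.5°; wind correction +8.6° → command heading 258.1°, groundspeed 136.4 kt
Leg 3: desired track 70.4°; wind correction -8.7° → command heading 61.7°, groundspeed 106.9 kt
Leg 4: desired track 73.8°; wind correction -9.1° → command heading 64.7°, groundspeed 107.9 kt
Leg 5: desired track 89.7°; wind correction -10.5° → command heading 79.2°, groundspeed 113.2 kt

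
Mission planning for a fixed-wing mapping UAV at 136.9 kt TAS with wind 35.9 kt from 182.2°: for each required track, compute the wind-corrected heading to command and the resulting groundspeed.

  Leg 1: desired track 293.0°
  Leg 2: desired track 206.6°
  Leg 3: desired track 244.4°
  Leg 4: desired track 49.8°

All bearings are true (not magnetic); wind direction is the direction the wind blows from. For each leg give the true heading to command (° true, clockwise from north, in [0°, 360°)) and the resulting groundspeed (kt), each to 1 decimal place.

Leg 1: desired track 293.0°; wind correction -14.2° → command heading 278.8°, groundspeed 145.5 kt
Leg 2: desired track 206.6°; wind correction -6.2° → command heading 200.4°, groundspeed 103.4 kt
Leg 3: desired track 244.4°; wind correction -13.4° → command heading 231.0°, groundspeed 116.4 kt
Leg 4: desired track 49.8°; wind correction +11.2° → command heading 61.0°, groundspeed 158.5 kt

Leg 1: heading=278.8°, groundspeed=145.5 kt
Leg 2: heading=200.4°, groundspeed=103.4 kt
Leg 3: heading=231.0°, groundspeed=116.4 kt
Leg 4: heading=61.0°, groundspeed=158.5 kt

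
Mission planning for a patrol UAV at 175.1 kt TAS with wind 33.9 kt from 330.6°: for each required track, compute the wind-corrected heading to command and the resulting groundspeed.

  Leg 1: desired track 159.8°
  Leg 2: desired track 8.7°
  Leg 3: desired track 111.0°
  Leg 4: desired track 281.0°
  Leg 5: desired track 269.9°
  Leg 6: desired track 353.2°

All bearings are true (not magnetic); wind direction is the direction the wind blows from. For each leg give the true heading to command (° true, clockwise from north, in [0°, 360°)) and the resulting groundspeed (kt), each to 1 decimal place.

Leg 1: desired track 159.8°; wind correction +1.8° → command heading 161.6°, groundspeed 208.5 kt
Leg 2: desired track 8.7°; wind correction -6.9° → command heading 1.8°, groundspeed 147.2 kt
Leg 3: desired track 111.0°; wind correction -7.1° → command heading 103.9°, groundspeed 199.9 kt
Leg 4: desired track 281.0°; wind correction +8.5° → command heading 289.5°, groundspeed 151.2 kt
Leg 5: desired track 269.9°; wind correction +9.7° → command heading 279.6°, groundspeed 156.0 kt
Leg 6: desired track 353.2°; wind correction -4.3° → command heading 348.9°, groundspeed 143.3 kt

Leg 1: heading=161.6°, groundspeed=208.5 kt
Leg 2: heading=1.8°, groundspeed=147.2 kt
Leg 3: heading=103.9°, groundspeed=199.9 kt
Leg 4: heading=289.5°, groundspeed=151.2 kt
Leg 5: heading=279.6°, groundspeed=156.0 kt
Leg 6: heading=348.9°, groundspeed=143.3 kt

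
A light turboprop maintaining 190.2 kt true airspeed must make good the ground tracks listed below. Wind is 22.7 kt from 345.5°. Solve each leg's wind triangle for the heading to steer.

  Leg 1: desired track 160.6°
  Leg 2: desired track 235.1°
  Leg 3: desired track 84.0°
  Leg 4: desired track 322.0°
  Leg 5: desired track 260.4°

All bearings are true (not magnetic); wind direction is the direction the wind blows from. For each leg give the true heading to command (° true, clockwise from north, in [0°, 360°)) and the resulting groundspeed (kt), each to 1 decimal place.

Leg 1: heading=160.0°, groundspeed=212.8 kt
Leg 2: heading=241.5°, groundspeed=196.9 kt
Leg 3: heading=77.2°, groundspeed=192.2 kt
Leg 4: heading=324.7°, groundspeed=169.2 kt
Leg 5: heading=267.2°, groundspeed=186.9 kt

Leg 1: desired track 160.6°; wind correction -0.6° → command heading 160.0°, groundspeed 212.8 kt
Leg 2: desired track 235.1°; wind correction +6.4° → command heading 241.5°, groundspeed 196.9 kt
Leg 3: desired track 84.0°; wind correction -6.8° → command heading 77.2°, groundspeed 192.2 kt
Leg 4: desired track 322.0°; wind correction +2.7° → command heading 324.7°, groundspeed 169.2 kt
Leg 5: desired track 260.4°; wind correction +6.8° → command heading 267.2°, groundspeed 186.9 kt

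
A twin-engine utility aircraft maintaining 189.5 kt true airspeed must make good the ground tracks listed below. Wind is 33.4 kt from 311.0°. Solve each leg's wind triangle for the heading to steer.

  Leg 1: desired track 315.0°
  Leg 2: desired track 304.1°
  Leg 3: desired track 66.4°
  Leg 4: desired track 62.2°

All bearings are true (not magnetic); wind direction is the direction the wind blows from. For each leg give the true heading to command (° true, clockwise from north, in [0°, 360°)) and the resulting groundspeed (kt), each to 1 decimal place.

Leg 1: heading=314.3°, groundspeed=156.2 kt
Leg 2: heading=305.3°, groundspeed=156.3 kt
Leg 3: heading=57.2°, groundspeed=201.4 kt
Leg 4: heading=52.7°, groundspeed=199.0 kt

Leg 1: desired track 315.0°; wind correction -0.7° → command heading 314.3°, groundspeed 156.2 kt
Leg 2: desired track 304.1°; wind correction +1.2° → command heading 305.3°, groundspeed 156.3 kt
Leg 3: desired track 66.4°; wind correction -9.2° → command heading 57.2°, groundspeed 201.4 kt
Leg 4: desired track 62.2°; wind correction -9.5° → command heading 52.7°, groundspeed 199.0 kt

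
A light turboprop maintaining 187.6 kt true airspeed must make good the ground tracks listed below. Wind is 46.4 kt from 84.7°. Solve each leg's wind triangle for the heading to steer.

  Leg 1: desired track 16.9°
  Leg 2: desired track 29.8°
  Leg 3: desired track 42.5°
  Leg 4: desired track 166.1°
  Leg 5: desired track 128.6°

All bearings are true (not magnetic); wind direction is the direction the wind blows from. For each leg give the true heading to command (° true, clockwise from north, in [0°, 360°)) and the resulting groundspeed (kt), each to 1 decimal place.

Leg 1: heading=30.1°, groundspeed=165.1 kt
Leg 2: heading=41.5°, groundspeed=157.0 kt
Leg 3: heading=52.1°, groundspeed=150.6 kt
Leg 4: heading=151.9°, groundspeed=175.0 kt
Leg 5: heading=118.7°, groundspeed=151.4 kt

Leg 1: desired track 16.9°; wind correction +13.2° → command heading 30.1°, groundspeed 165.1 kt
Leg 2: desired track 29.8°; wind correction +11.7° → command heading 41.5°, groundspeed 157.0 kt
Leg 3: desired track 42.5°; wind correction +9.6° → command heading 52.1°, groundspeed 150.6 kt
Leg 4: desired track 166.1°; wind correction -14.2° → command heading 151.9°, groundspeed 175.0 kt
Leg 5: desired track 128.6°; wind correction -9.9° → command heading 118.7°, groundspeed 151.4 kt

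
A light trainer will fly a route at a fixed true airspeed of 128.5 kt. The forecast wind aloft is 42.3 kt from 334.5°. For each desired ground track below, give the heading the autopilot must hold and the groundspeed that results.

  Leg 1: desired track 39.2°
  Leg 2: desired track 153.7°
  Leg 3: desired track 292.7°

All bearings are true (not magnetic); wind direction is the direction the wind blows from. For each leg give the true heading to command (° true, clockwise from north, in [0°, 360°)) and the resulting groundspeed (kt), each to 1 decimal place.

Leg 1: desired track 39.2°; wind correction -17.3° → command heading 21.9°, groundspeed 104.6 kt
Leg 2: desired track 153.7°; wind correction -0.3° → command heading 153.4°, groundspeed 170.8 kt
Leg 3: desired track 292.7°; wind correction +12.7° → command heading 305.4°, groundspeed 93.8 kt

Leg 1: heading=21.9°, groundspeed=104.6 kt
Leg 2: heading=153.4°, groundspeed=170.8 kt
Leg 3: heading=305.4°, groundspeed=93.8 kt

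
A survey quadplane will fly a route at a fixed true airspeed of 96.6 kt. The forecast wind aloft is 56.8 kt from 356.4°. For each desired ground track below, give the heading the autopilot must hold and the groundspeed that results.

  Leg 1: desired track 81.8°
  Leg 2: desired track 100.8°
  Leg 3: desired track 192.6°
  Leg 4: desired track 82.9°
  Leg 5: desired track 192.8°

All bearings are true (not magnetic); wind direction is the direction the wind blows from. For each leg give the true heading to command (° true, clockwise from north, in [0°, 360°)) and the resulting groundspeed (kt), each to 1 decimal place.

Leg 1: heading=45.9°, groundspeed=73.7 kt
Leg 2: heading=66.1°, groundspeed=93.5 kt
Leg 3: heading=202.0°, groundspeed=149.8 kt
Leg 4: heading=47.0°, groundspeed=74.7 kt
Leg 5: heading=202.4°, groundspeed=149.7 kt

Leg 1: desired track 81.8°; wind correction -35.9° → command heading 45.9°, groundspeed 73.7 kt
Leg 2: desired track 100.8°; wind correction -34.7° → command heading 66.1°, groundspeed 93.5 kt
Leg 3: desired track 192.6°; wind correction +9.4° → command heading 202.0°, groundspeed 149.8 kt
Leg 4: desired track 82.9°; wind correction -35.9° → command heading 47.0°, groundspeed 74.7 kt
Leg 5: desired track 192.8°; wind correction +9.6° → command heading 202.4°, groundspeed 149.7 kt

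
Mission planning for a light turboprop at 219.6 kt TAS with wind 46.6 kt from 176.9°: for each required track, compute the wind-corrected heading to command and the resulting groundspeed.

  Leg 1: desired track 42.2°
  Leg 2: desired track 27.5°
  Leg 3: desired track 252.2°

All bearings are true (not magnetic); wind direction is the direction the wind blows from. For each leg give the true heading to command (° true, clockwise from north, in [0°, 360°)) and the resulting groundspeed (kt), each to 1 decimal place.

Leg 1: heading=50.9°, groundspeed=249.9 kt
Leg 2: heading=33.7°, groundspeed=258.4 kt
Leg 3: heading=240.4°, groundspeed=203.1 kt

Leg 1: desired track 42.2°; wind correction +8.7° → command heading 50.9°, groundspeed 249.9 kt
Leg 2: desired track 27.5°; wind correction +6.2° → command heading 33.7°, groundspeed 258.4 kt
Leg 3: desired track 252.2°; wind correction -11.8° → command heading 240.4°, groundspeed 203.1 kt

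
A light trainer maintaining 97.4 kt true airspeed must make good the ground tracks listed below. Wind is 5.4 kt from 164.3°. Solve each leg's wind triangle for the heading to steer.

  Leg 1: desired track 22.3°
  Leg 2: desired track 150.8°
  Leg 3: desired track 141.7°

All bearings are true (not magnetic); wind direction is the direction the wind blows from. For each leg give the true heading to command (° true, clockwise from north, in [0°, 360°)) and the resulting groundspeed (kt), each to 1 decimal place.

Leg 1: desired track 22.3°; wind correction +2.0° → command heading 24.3°, groundspeed 101.6 kt
Leg 2: desired track 150.8°; wind correction +0.7° → command heading 151.5°, groundspeed 92.1 kt
Leg 3: desired track 141.7°; wind correction +1.2° → command heading 142.9°, groundspeed 92.4 kt

Leg 1: heading=24.3°, groundspeed=101.6 kt
Leg 2: heading=151.5°, groundspeed=92.1 kt
Leg 3: heading=142.9°, groundspeed=92.4 kt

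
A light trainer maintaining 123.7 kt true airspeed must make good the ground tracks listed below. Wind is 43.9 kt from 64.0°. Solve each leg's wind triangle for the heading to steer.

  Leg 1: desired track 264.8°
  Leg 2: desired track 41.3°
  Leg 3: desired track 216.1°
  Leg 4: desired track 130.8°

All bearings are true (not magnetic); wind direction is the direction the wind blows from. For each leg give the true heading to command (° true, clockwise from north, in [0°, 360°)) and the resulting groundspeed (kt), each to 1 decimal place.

Leg 1: heading=272.0°, groundspeed=163.8 kt
Leg 2: heading=49.2°, groundspeed=82.0 kt
Leg 3: heading=206.5°, groundspeed=160.8 kt
Leg 4: heading=111.8°, groundspeed=99.6 kt

Leg 1: desired track 264.8°; wind correction +7.2° → command heading 272.0°, groundspeed 163.8 kt
Leg 2: desired track 41.3°; wind correction +7.9° → command heading 49.2°, groundspeed 82.0 kt
Leg 3: desired track 216.1°; wind correction -9.6° → command heading 206.5°, groundspeed 160.8 kt
Leg 4: desired track 130.8°; wind correction -19.0° → command heading 111.8°, groundspeed 99.6 kt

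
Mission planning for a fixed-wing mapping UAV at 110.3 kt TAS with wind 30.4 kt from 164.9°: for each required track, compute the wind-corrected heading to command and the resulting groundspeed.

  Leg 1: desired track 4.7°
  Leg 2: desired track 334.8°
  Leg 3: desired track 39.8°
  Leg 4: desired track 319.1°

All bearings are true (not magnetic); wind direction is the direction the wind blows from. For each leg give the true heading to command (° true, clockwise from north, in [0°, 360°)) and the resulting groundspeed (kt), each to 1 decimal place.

Leg 1: heading=10.1°, groundspeed=138.4 kt
Leg 2: heading=332.0°, groundspeed=140.1 kt
Leg 3: heading=52.8°, groundspeed=124.9 kt
Leg 4: heading=312.2°, groundspeed=136.9 kt

Leg 1: desired track 4.7°; wind correction +5.4° → command heading 10.1°, groundspeed 138.4 kt
Leg 2: desired track 334.8°; wind correction -2.8° → command heading 332.0°, groundspeed 140.1 kt
Leg 3: desired track 39.8°; wind correction +13.0° → command heading 52.8°, groundspeed 124.9 kt
Leg 4: desired track 319.1°; wind correction -6.9° → command heading 312.2°, groundspeed 136.9 kt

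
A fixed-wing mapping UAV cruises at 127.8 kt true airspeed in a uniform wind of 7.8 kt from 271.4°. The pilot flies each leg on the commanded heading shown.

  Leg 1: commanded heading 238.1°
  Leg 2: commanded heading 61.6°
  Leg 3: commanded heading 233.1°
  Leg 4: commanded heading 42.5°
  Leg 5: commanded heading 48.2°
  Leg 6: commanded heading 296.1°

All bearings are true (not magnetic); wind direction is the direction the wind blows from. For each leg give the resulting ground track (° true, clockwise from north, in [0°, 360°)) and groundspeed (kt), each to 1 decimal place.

Leg 1: track=236.1°, groundspeed=121.4 kt
Leg 2: track=63.3°, groundspeed=134.6 kt
Leg 3: track=230.8°, groundspeed=121.8 kt
Leg 4: track=45.0°, groundspeed=133.1 kt
Leg 5: track=50.5°, groundspeed=133.6 kt
Leg 6: track=297.6°, groundspeed=120.8 kt

Leg 1: heading 238.1°; drift -2.0° → track 236.1°, groundspeed 121.4 kt
Leg 2: heading 61.6°; drift +1.7° → track 63.3°, groundspeed 134.6 kt
Leg 3: heading 233.1°; drift -2.3° → track 230.8°, groundspeed 121.8 kt
Leg 4: heading 42.5°; drift +2.5° → track 45.0°, groundspeed 133.1 kt
Leg 5: heading 48.2°; drift +2.3° → track 50.5°, groundspeed 133.6 kt
Leg 6: heading 296.1°; drift +1.5° → track 297.6°, groundspeed 120.8 kt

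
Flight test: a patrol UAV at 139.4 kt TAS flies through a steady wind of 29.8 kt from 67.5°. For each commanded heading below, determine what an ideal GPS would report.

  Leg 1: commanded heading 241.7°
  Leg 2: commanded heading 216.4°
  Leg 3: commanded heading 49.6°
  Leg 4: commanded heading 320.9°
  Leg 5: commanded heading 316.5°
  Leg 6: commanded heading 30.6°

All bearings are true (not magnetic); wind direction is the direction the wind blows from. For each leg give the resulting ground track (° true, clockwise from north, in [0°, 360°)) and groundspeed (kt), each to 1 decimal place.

Leg 1: heading 241.7°; drift +1.0° → track 242.7°, groundspeed 169.1 kt
Leg 2: heading 216.4°; drift +5.3° → track 221.7°, groundspeed 165.6 kt
Leg 3: heading 49.6°; drift -4.7° → track 44.9°, groundspeed 111.4 kt
Leg 4: heading 320.9°; drift -10.9° → track 310.0°, groundspeed 150.6 kt
Leg 5: heading 316.5°; drift -10.5° → track 306.0°, groundspeed 152.6 kt
Leg 6: heading 30.6°; drift -8.8° → track 21.8°, groundspeed 116.9 kt

Leg 1: track=242.7°, groundspeed=169.1 kt
Leg 2: track=221.7°, groundspeed=165.6 kt
Leg 3: track=44.9°, groundspeed=111.4 kt
Leg 4: track=310.0°, groundspeed=150.6 kt
Leg 5: track=306.0°, groundspeed=152.6 kt
Leg 6: track=21.8°, groundspeed=116.9 kt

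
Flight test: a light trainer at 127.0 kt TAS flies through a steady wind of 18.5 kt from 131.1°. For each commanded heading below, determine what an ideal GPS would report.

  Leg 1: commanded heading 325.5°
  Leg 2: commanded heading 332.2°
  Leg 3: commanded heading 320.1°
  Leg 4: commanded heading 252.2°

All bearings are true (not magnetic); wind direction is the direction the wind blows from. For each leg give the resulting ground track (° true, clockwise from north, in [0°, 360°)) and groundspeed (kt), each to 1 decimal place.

Leg 1: heading 325.5°; drift -1.8° → track 323.7°, groundspeed 145.0 kt
Leg 2: heading 332.2°; drift -2.6° → track 329.6°, groundspeed 144.4 kt
Leg 3: heading 320.1°; drift -1.1° → track 319.0°, groundspeed 145.3 kt
Leg 4: heading 252.2°; drift +6.6° → track 258.8°, groundspeed 137.5 kt

Leg 1: track=323.7°, groundspeed=145.0 kt
Leg 2: track=329.6°, groundspeed=144.4 kt
Leg 3: track=319.0°, groundspeed=145.3 kt
Leg 4: track=258.8°, groundspeed=137.5 kt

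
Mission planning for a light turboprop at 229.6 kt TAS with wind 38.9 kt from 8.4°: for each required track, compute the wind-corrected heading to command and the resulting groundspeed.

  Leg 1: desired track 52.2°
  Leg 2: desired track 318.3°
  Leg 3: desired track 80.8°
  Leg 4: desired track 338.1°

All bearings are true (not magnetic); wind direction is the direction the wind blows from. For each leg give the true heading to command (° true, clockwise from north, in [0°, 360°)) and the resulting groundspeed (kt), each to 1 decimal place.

Leg 1: heading=45.5°, groundspeed=199.9 kt
Leg 2: heading=325.8°, groundspeed=202.7 kt
Leg 3: heading=71.5°, groundspeed=214.8 kt
Leg 4: heading=343.0°, groundspeed=195.2 kt

Leg 1: desired track 52.2°; wind correction -6.7° → command heading 45.5°, groundspeed 199.9 kt
Leg 2: desired track 318.3°; wind correction +7.5° → command heading 325.8°, groundspeed 202.7 kt
Leg 3: desired track 80.8°; wind correction -9.3° → command heading 71.5°, groundspeed 214.8 kt
Leg 4: desired track 338.1°; wind correction +4.9° → command heading 343.0°, groundspeed 195.2 kt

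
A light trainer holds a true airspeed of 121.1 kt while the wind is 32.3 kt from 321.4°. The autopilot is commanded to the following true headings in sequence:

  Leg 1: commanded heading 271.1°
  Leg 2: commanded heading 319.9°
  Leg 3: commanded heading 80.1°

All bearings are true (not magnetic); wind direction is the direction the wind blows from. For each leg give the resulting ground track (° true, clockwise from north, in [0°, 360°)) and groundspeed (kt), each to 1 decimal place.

Leg 1: heading 271.1°; drift -13.9° → track 257.2°, groundspeed 103.5 kt
Leg 2: heading 319.9°; drift -0.5° → track 319.4°, groundspeed 88.8 kt
Leg 3: heading 80.1°; drift +11.7° → track 91.8°, groundspeed 139.5 kt

Leg 1: track=257.2°, groundspeed=103.5 kt
Leg 2: track=319.4°, groundspeed=88.8 kt
Leg 3: track=91.8°, groundspeed=139.5 kt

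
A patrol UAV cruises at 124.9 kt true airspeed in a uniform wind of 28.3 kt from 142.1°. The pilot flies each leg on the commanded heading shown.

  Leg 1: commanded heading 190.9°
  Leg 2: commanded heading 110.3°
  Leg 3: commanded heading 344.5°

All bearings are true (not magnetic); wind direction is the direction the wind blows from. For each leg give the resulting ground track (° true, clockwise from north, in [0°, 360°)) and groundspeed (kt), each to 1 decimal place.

Leg 1: track=202.2°, groundspeed=108.4 kt
Leg 2: track=101.9°, groundspeed=101.9 kt
Leg 3: track=340.4°, groundspeed=151.4 kt

Leg 1: heading 190.9°; drift +11.3° → track 202.2°, groundspeed 108.4 kt
Leg 2: heading 110.3°; drift -8.4° → track 101.9°, groundspeed 101.9 kt
Leg 3: heading 344.5°; drift -4.1° → track 340.4°, groundspeed 151.4 kt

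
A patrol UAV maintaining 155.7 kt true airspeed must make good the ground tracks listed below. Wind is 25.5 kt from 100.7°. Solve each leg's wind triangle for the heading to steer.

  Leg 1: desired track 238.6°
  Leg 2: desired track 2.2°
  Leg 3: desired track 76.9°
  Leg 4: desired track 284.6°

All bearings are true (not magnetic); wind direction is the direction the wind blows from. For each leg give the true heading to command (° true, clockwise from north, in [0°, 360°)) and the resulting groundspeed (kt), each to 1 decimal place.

Leg 1: desired track 238.6°; wind correction -6.3° → command heading 232.3°, groundspeed 173.7 kt
Leg 2: desired track 2.2°; wind correction +9.3° → command heading 11.5°, groundspeed 157.4 kt
Leg 3: desired track 76.9°; wind correction +3.8° → command heading 80.7°, groundspeed 132.0 kt
Leg 4: desired track 284.6°; wind correction +0.6° → command heading 285.2°, groundspeed 181.1 kt

Leg 1: heading=232.3°, groundspeed=173.7 kt
Leg 2: heading=11.5°, groundspeed=157.4 kt
Leg 3: heading=80.7°, groundspeed=132.0 kt
Leg 4: heading=285.2°, groundspeed=181.1 kt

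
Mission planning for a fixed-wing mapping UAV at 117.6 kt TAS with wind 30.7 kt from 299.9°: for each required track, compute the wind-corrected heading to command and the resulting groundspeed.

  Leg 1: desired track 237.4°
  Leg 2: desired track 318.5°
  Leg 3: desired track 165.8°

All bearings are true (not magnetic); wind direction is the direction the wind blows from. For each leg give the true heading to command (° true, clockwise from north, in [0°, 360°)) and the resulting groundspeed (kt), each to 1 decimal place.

Leg 1: desired track 237.4°; wind correction +13.4° → command heading 250.8°, groundspeed 100.2 kt
Leg 2: desired track 318.5°; wind correction -4.8° → command heading 313.7°, groundspeed 88.1 kt
Leg 3: desired track 165.8°; wind correction +10.8° → command heading 176.6°, groundspeed 136.9 kt

Leg 1: heading=250.8°, groundspeed=100.2 kt
Leg 2: heading=313.7°, groundspeed=88.1 kt
Leg 3: heading=176.6°, groundspeed=136.9 kt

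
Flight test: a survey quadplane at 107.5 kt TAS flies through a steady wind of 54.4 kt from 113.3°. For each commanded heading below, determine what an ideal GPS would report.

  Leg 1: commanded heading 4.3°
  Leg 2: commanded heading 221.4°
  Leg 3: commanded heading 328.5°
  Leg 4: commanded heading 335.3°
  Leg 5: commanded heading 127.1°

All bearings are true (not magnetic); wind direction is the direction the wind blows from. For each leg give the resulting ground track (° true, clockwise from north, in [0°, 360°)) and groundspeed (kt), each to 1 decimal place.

Leg 1: track=342.0°, groundspeed=135.4 kt
Leg 2: track=244.0°, groundspeed=134.7 kt
Leg 3: track=316.8°, groundspeed=155.2 kt
Leg 4: track=321.5°, groundspeed=152.3 kt
Leg 5: track=140.5°, groundspeed=56.2 kt

Leg 1: heading 4.3°; drift -22.3° → track 342.0°, groundspeed 135.4 kt
Leg 2: heading 221.4°; drift +22.6° → track 244.0°, groundspeed 134.7 kt
Leg 3: heading 328.5°; drift -11.7° → track 316.8°, groundspeed 155.2 kt
Leg 4: heading 335.3°; drift -13.8° → track 321.5°, groundspeed 152.3 kt
Leg 5: heading 127.1°; drift +13.4° → track 140.5°, groundspeed 56.2 kt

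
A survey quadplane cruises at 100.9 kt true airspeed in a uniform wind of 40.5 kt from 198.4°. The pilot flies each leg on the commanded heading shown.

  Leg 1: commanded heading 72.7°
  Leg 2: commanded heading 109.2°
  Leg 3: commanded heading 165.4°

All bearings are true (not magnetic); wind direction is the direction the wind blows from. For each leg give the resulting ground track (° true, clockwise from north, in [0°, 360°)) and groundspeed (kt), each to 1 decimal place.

Leg 1: heading 72.7°; drift -14.8° → track 57.9°, groundspeed 128.8 kt
Leg 2: heading 109.2°; drift -22.0° → track 87.2°, groundspeed 108.2 kt
Leg 3: heading 165.4°; drift -18.2° → track 147.2°, groundspeed 70.5 kt

Leg 1: track=57.9°, groundspeed=128.8 kt
Leg 2: track=87.2°, groundspeed=108.2 kt
Leg 3: track=147.2°, groundspeed=70.5 kt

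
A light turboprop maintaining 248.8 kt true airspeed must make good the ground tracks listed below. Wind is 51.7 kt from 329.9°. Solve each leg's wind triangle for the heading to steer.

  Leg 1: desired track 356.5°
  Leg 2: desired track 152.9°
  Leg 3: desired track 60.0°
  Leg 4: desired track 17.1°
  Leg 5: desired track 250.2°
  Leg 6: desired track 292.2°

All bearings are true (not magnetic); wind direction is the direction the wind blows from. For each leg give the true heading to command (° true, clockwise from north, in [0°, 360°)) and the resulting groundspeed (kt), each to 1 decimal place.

Leg 1: heading=351.2°, groundspeed=201.5 kt
Leg 2: heading=153.5°, groundspeed=300.4 kt
Leg 3: heading=48.0°, groundspeed=243.5 kt
Leg 4: heading=8.3°, groundspeed=210.8 kt
Leg 5: heading=262.0°, groundspeed=234.3 kt
Leg 6: heading=299.5°, groundspeed=205.9 kt

Leg 1: desired track 356.5°; wind correction -5.3° → command heading 351.2°, groundspeed 201.5 kt
Leg 2: desired track 152.9°; wind correction +0.6° → command heading 153.5°, groundspeed 300.4 kt
Leg 3: desired track 60.0°; wind correction -12.0° → command heading 48.0°, groundspeed 243.5 kt
Leg 4: desired track 17.1°; wind correction -8.8° → command heading 8.3°, groundspeed 210.8 kt
Leg 5: desired track 250.2°; wind correction +11.8° → command heading 262.0°, groundspeed 234.3 kt
Leg 6: desired track 292.2°; wind correction +7.3° → command heading 299.5°, groundspeed 205.9 kt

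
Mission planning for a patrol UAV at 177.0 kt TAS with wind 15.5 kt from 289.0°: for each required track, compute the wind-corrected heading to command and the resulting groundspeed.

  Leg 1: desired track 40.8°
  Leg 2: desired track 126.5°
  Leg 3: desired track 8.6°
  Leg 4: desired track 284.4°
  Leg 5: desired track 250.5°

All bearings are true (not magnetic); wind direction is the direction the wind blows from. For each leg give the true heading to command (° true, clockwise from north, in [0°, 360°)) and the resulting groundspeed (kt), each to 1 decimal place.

Leg 1: heading=36.1°, groundspeed=182.2 kt
Leg 2: heading=128.0°, groundspeed=191.7 kt
Leg 3: heading=3.7°, groundspeed=173.5 kt
Leg 4: heading=284.8°, groundspeed=161.5 kt
Leg 5: heading=253.6°, groundspeed=164.6 kt

Leg 1: desired track 40.8°; wind correction -4.7° → command heading 36.1°, groundspeed 182.2 kt
Leg 2: desired track 126.5°; wind correction +1.5° → command heading 128.0°, groundspeed 191.7 kt
Leg 3: desired track 8.6°; wind correction -4.9° → command heading 3.7°, groundspeed 173.5 kt
Leg 4: desired track 284.4°; wind correction +0.4° → command heading 284.8°, groundspeed 161.5 kt
Leg 5: desired track 250.5°; wind correction +3.1° → command heading 253.6°, groundspeed 164.6 kt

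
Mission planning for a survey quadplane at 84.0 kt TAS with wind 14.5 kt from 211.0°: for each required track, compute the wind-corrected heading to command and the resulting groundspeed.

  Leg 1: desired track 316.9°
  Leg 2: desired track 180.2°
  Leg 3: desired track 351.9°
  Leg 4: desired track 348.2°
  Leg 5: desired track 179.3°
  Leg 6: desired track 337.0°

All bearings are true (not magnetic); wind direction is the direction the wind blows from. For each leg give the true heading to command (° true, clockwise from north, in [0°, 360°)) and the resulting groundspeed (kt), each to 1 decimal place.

Leg 1: desired track 316.9°; wind correction -9.6° → command heading 307.3°, groundspeed 86.8 kt
Leg 2: desired track 180.2°; wind correction +5.1° → command heading 185.3°, groundspeed 71.2 kt
Leg 3: desired track 351.9°; wind correction -6.2° → command heading 345.7°, groundspeed 94.8 kt
Leg 4: desired track 348.2°; wind correction -6.7° → command heading 341.5°, groundspeed 94.1 kt
Leg 5: desired track 179.3°; wind correction +5.2° → command heading 184.5°, groundspeed 71.3 kt
Leg 6: desired track 337.0°; wind correction -8.0° → command heading 329.0°, groundspeed 91.7 kt

Leg 1: heading=307.3°, groundspeed=86.8 kt
Leg 2: heading=185.3°, groundspeed=71.2 kt
Leg 3: heading=345.7°, groundspeed=94.8 kt
Leg 4: heading=341.5°, groundspeed=94.1 kt
Leg 5: heading=184.5°, groundspeed=71.3 kt
Leg 6: heading=329.0°, groundspeed=91.7 kt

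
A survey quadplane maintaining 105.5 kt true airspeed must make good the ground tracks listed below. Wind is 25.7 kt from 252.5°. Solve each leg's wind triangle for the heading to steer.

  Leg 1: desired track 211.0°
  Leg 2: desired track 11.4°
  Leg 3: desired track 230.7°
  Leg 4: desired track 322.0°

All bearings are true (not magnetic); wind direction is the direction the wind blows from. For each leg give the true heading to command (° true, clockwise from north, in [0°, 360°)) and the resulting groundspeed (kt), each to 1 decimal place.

Leg 1: heading=220.3°, groundspeed=84.9 kt
Leg 2: heading=359.1°, groundspeed=115.5 kt
Leg 3: heading=235.9°, groundspeed=81.2 kt
Leg 4: heading=308.8°, groundspeed=93.7 kt

Leg 1: desired track 211.0°; wind correction +9.3° → command heading 220.3°, groundspeed 84.9 kt
Leg 2: desired track 11.4°; wind correction -12.3° → command heading 359.1°, groundspeed 115.5 kt
Leg 3: desired track 230.7°; wind correction +5.2° → command heading 235.9°, groundspeed 81.2 kt
Leg 4: desired track 322.0°; wind correction -13.2° → command heading 308.8°, groundspeed 93.7 kt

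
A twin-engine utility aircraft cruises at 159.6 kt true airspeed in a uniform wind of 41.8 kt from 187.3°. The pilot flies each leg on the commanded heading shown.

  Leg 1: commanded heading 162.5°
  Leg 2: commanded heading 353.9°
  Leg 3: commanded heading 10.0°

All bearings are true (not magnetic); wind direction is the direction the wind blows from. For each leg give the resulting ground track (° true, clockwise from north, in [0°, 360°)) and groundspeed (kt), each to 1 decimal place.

Leg 1: heading 162.5°; drift -8.2° → track 154.3°, groundspeed 122.9 kt
Leg 2: heading 353.9°; drift +2.8° → track 356.7°, groundspeed 200.5 kt
Leg 3: heading 10.0°; drift -0.6° → track 9.4°, groundspeed 201.4 kt

Leg 1: track=154.3°, groundspeed=122.9 kt
Leg 2: track=356.7°, groundspeed=200.5 kt
Leg 3: track=9.4°, groundspeed=201.4 kt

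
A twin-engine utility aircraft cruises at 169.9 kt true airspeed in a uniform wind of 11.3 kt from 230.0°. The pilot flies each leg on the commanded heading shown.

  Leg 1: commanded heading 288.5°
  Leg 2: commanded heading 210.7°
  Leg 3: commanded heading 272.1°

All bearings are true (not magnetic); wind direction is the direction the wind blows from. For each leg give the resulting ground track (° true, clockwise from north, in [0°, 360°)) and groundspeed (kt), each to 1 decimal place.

Leg 1: heading 288.5°; drift +3.4° → track 291.9°, groundspeed 164.3 kt
Leg 2: heading 210.7°; drift -1.3° → track 209.4°, groundspeed 159.3 kt
Leg 3: heading 272.1°; drift +2.7° → track 274.8°, groundspeed 161.7 kt

Leg 1: track=291.9°, groundspeed=164.3 kt
Leg 2: track=209.4°, groundspeed=159.3 kt
Leg 3: track=274.8°, groundspeed=161.7 kt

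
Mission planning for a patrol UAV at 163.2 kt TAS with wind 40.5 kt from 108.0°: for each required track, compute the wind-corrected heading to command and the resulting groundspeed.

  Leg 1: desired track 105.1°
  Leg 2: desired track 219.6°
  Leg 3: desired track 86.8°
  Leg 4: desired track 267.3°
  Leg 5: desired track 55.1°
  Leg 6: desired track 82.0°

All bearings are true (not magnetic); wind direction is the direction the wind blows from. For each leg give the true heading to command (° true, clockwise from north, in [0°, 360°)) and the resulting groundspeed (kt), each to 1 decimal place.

Leg 1: desired track 105.1°; wind correction +0.7° → command heading 105.8°, groundspeed 122.7 kt
Leg 2: desired track 219.6°; wind correction -13.3° → command heading 206.3°, groundspeed 173.7 kt
Leg 3: desired track 86.8°; wind correction +5.1° → command heading 91.9°, groundspeed 124.8 kt
Leg 4: desired track 267.3°; wind correction -5.0° → command heading 262.3°, groundspeed 200.5 kt
Leg 5: desired track 55.1°; wind correction +11.4° → command heading 66.5°, groundspeed 135.5 kt
Leg 6: desired track 82.0°; wind correction +6.2° → command heading 88.2°, groundspeed 125.8 kt

Leg 1: heading=105.8°, groundspeed=122.7 kt
Leg 2: heading=206.3°, groundspeed=173.7 kt
Leg 3: heading=91.9°, groundspeed=124.8 kt
Leg 4: heading=262.3°, groundspeed=200.5 kt
Leg 5: heading=66.5°, groundspeed=135.5 kt
Leg 6: heading=88.2°, groundspeed=125.8 kt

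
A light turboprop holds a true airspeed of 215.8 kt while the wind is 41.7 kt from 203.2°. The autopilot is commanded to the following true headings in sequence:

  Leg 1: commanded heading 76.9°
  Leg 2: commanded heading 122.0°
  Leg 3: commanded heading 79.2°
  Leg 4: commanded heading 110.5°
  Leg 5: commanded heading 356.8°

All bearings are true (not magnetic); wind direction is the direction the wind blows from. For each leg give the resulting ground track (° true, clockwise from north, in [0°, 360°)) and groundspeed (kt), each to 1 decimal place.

Leg 1: heading 76.9°; drift -8.0° → track 68.9°, groundspeed 242.8 kt
Leg 2: heading 122.0°; drift -11.1° → track 110.9°, groundspeed 213.4 kt
Leg 3: heading 79.2°; drift -8.2° → track 71.0°, groundspeed 241.6 kt
Leg 4: heading 110.5°; drift -10.8° → track 99.7°, groundspeed 221.7 kt
Leg 5: heading 356.8°; drift +4.2° → track 1.0°, groundspeed 253.8 kt

Leg 1: track=68.9°, groundspeed=242.8 kt
Leg 2: track=110.9°, groundspeed=213.4 kt
Leg 3: track=71.0°, groundspeed=241.6 kt
Leg 4: track=99.7°, groundspeed=221.7 kt
Leg 5: track=1.0°, groundspeed=253.8 kt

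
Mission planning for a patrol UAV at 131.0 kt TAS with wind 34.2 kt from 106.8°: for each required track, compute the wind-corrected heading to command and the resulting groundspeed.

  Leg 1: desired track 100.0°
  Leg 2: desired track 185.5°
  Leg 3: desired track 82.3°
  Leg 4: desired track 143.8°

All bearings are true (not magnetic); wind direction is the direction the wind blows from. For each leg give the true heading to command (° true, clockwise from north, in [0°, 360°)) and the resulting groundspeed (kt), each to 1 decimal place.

Leg 1: heading=101.8°, groundspeed=97.0 kt
Leg 2: heading=170.7°, groundspeed=119.9 kt
Leg 3: heading=88.5°, groundspeed=99.1 kt
Leg 4: heading=134.8°, groundspeed=102.1 kt

Leg 1: desired track 100.0°; wind correction +1.8° → command heading 101.8°, groundspeed 97.0 kt
Leg 2: desired track 185.5°; wind correction -14.8° → command heading 170.7°, groundspeed 119.9 kt
Leg 3: desired track 82.3°; wind correction +6.2° → command heading 88.5°, groundspeed 99.1 kt
Leg 4: desired track 143.8°; wind correction -9.0° → command heading 134.8°, groundspeed 102.1 kt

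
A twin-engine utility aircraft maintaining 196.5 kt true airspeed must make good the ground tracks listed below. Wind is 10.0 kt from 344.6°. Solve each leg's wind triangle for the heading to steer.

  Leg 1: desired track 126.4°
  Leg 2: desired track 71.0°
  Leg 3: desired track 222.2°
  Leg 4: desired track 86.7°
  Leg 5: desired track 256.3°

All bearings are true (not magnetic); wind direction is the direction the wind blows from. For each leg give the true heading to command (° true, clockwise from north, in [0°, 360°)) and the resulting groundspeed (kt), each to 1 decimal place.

Leg 1: heading=124.6°, groundspeed=204.3 kt
Leg 2: heading=68.1°, groundspeed=195.6 kt
Leg 3: heading=224.7°, groundspeed=201.7 kt
Leg 4: heading=83.8°, groundspeed=198.4 kt
Leg 5: heading=259.2°, groundspeed=195.9 kt

Leg 1: desired track 126.4°; wind correction -1.8° → command heading 124.6°, groundspeed 204.3 kt
Leg 2: desired track 71.0°; wind correction -2.9° → command heading 68.1°, groundspeed 195.6 kt
Leg 3: desired track 222.2°; wind correction +2.5° → command heading 224.7°, groundspeed 201.7 kt
Leg 4: desired track 86.7°; wind correction -2.9° → command heading 83.8°, groundspeed 198.4 kt
Leg 5: desired track 256.3°; wind correction +2.9° → command heading 259.2°, groundspeed 195.9 kt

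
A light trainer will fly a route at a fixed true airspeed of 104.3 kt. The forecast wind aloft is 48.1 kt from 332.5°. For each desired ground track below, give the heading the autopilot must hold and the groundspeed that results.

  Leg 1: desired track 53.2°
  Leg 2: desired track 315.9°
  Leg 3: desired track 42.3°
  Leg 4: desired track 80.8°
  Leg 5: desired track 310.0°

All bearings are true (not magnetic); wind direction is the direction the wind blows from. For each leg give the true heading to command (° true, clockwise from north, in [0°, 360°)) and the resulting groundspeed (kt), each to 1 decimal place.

Leg 1: heading=26.1°, groundspeed=85.1 kt
Leg 2: heading=323.5°, groundspeed=57.3 kt
Leg 3: heading=16.7°, groundspeed=77.4 kt
Leg 4: heading=54.8°, groundspeed=108.9 kt
Leg 5: heading=320.2°, groundspeed=58.2 kt

Leg 1: desired track 53.2°; wind correction -27.1° → command heading 26.1°, groundspeed 85.1 kt
Leg 2: desired track 315.9°; wind correction +7.6° → command heading 323.5°, groundspeed 57.3 kt
Leg 3: desired track 42.3°; wind correction -25.6° → command heading 16.7°, groundspeed 77.4 kt
Leg 4: desired track 80.8°; wind correction -26.0° → command heading 54.8°, groundspeed 108.9 kt
Leg 5: desired track 310.0°; wind correction +10.2° → command heading 320.2°, groundspeed 58.2 kt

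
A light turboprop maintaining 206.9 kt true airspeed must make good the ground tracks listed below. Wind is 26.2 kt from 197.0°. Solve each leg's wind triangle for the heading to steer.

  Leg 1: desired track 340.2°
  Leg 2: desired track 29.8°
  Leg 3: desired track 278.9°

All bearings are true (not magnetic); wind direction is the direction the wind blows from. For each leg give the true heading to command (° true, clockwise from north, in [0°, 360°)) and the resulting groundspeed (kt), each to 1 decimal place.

Leg 1: heading=335.8°, groundspeed=227.3 kt
Leg 2: heading=31.4°, groundspeed=232.4 kt
Leg 3: heading=271.7°, groundspeed=201.6 kt

Leg 1: desired track 340.2°; wind correction -4.4° → command heading 335.8°, groundspeed 227.3 kt
Leg 2: desired track 29.8°; wind correction +1.6° → command heading 31.4°, groundspeed 232.4 kt
Leg 3: desired track 278.9°; wind correction -7.2° → command heading 271.7°, groundspeed 201.6 kt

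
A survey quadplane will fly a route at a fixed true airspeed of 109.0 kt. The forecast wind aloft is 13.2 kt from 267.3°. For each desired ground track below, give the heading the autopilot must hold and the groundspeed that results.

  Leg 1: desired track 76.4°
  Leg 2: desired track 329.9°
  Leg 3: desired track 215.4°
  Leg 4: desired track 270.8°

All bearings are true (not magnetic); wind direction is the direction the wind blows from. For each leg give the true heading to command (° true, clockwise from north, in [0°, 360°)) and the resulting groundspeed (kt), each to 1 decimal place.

Leg 1: desired track 76.4°; wind correction -1.3° → command heading 75.1°, groundspeed 121.9 kt
Leg 2: desired track 329.9°; wind correction -6.2° → command heading 323.7°, groundspeed 102.3 kt
Leg 3: desired track 215.4°; wind correction +5.5° → command heading 220.9°, groundspeed 100.4 kt
Leg 4: desired track 270.8°; wind correction -0.4° → command heading 270.4°, groundspeed 95.8 kt

Leg 1: heading=75.1°, groundspeed=121.9 kt
Leg 2: heading=323.7°, groundspeed=102.3 kt
Leg 3: heading=220.9°, groundspeed=100.4 kt
Leg 4: heading=270.4°, groundspeed=95.8 kt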